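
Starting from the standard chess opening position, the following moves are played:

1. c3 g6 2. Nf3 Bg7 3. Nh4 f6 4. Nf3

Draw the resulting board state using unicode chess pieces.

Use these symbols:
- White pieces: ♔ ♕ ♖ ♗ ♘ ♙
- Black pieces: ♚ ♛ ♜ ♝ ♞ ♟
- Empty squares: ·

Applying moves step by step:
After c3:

♜ ♞ ♝ ♛ ♚ ♝ ♞ ♜
♟ ♟ ♟ ♟ ♟ ♟ ♟ ♟
· · · · · · · ·
· · · · · · · ·
· · · · · · · ·
· · ♙ · · · · ·
♙ ♙ · ♙ ♙ ♙ ♙ ♙
♖ ♘ ♗ ♕ ♔ ♗ ♘ ♖


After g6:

♜ ♞ ♝ ♛ ♚ ♝ ♞ ♜
♟ ♟ ♟ ♟ ♟ ♟ · ♟
· · · · · · ♟ ·
· · · · · · · ·
· · · · · · · ·
· · ♙ · · · · ·
♙ ♙ · ♙ ♙ ♙ ♙ ♙
♖ ♘ ♗ ♕ ♔ ♗ ♘ ♖


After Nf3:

♜ ♞ ♝ ♛ ♚ ♝ ♞ ♜
♟ ♟ ♟ ♟ ♟ ♟ · ♟
· · · · · · ♟ ·
· · · · · · · ·
· · · · · · · ·
· · ♙ · · ♘ · ·
♙ ♙ · ♙ ♙ ♙ ♙ ♙
♖ ♘ ♗ ♕ ♔ ♗ · ♖


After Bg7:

♜ ♞ ♝ ♛ ♚ · ♞ ♜
♟ ♟ ♟ ♟ ♟ ♟ ♝ ♟
· · · · · · ♟ ·
· · · · · · · ·
· · · · · · · ·
· · ♙ · · ♘ · ·
♙ ♙ · ♙ ♙ ♙ ♙ ♙
♖ ♘ ♗ ♕ ♔ ♗ · ♖


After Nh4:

♜ ♞ ♝ ♛ ♚ · ♞ ♜
♟ ♟ ♟ ♟ ♟ ♟ ♝ ♟
· · · · · · ♟ ·
· · · · · · · ·
· · · · · · · ♘
· · ♙ · · · · ·
♙ ♙ · ♙ ♙ ♙ ♙ ♙
♖ ♘ ♗ ♕ ♔ ♗ · ♖


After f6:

♜ ♞ ♝ ♛ ♚ · ♞ ♜
♟ ♟ ♟ ♟ ♟ · ♝ ♟
· · · · · ♟ ♟ ·
· · · · · · · ·
· · · · · · · ♘
· · ♙ · · · · ·
♙ ♙ · ♙ ♙ ♙ ♙ ♙
♖ ♘ ♗ ♕ ♔ ♗ · ♖


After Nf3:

♜ ♞ ♝ ♛ ♚ · ♞ ♜
♟ ♟ ♟ ♟ ♟ · ♝ ♟
· · · · · ♟ ♟ ·
· · · · · · · ·
· · · · · · · ·
· · ♙ · · ♘ · ·
♙ ♙ · ♙ ♙ ♙ ♙ ♙
♖ ♘ ♗ ♕ ♔ ♗ · ♖



  a b c d e f g h
  ─────────────────
8│♜ ♞ ♝ ♛ ♚ · ♞ ♜│8
7│♟ ♟ ♟ ♟ ♟ · ♝ ♟│7
6│· · · · · ♟ ♟ ·│6
5│· · · · · · · ·│5
4│· · · · · · · ·│4
3│· · ♙ · · ♘ · ·│3
2│♙ ♙ · ♙ ♙ ♙ ♙ ♙│2
1│♖ ♘ ♗ ♕ ♔ ♗ · ♖│1
  ─────────────────
  a b c d e f g h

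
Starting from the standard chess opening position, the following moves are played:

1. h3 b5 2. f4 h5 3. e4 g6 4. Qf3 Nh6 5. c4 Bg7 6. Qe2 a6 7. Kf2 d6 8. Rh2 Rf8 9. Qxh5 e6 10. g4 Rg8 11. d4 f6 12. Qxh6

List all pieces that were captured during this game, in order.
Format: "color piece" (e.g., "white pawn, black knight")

Tracking captures:
  Qxh5: captured black pawn
  Qxh6: captured black knight

black pawn, black knight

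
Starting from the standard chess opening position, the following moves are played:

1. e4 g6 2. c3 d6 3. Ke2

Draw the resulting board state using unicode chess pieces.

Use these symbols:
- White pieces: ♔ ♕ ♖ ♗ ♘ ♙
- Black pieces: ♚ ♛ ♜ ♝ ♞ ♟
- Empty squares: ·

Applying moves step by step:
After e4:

♜ ♞ ♝ ♛ ♚ ♝ ♞ ♜
♟ ♟ ♟ ♟ ♟ ♟ ♟ ♟
· · · · · · · ·
· · · · · · · ·
· · · · ♙ · · ·
· · · · · · · ·
♙ ♙ ♙ ♙ · ♙ ♙ ♙
♖ ♘ ♗ ♕ ♔ ♗ ♘ ♖


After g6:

♜ ♞ ♝ ♛ ♚ ♝ ♞ ♜
♟ ♟ ♟ ♟ ♟ ♟ · ♟
· · · · · · ♟ ·
· · · · · · · ·
· · · · ♙ · · ·
· · · · · · · ·
♙ ♙ ♙ ♙ · ♙ ♙ ♙
♖ ♘ ♗ ♕ ♔ ♗ ♘ ♖


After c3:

♜ ♞ ♝ ♛ ♚ ♝ ♞ ♜
♟ ♟ ♟ ♟ ♟ ♟ · ♟
· · · · · · ♟ ·
· · · · · · · ·
· · · · ♙ · · ·
· · ♙ · · · · ·
♙ ♙ · ♙ · ♙ ♙ ♙
♖ ♘ ♗ ♕ ♔ ♗ ♘ ♖


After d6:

♜ ♞ ♝ ♛ ♚ ♝ ♞ ♜
♟ ♟ ♟ · ♟ ♟ · ♟
· · · ♟ · · ♟ ·
· · · · · · · ·
· · · · ♙ · · ·
· · ♙ · · · · ·
♙ ♙ · ♙ · ♙ ♙ ♙
♖ ♘ ♗ ♕ ♔ ♗ ♘ ♖


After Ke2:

♜ ♞ ♝ ♛ ♚ ♝ ♞ ♜
♟ ♟ ♟ · ♟ ♟ · ♟
· · · ♟ · · ♟ ·
· · · · · · · ·
· · · · ♙ · · ·
· · ♙ · · · · ·
♙ ♙ · ♙ ♔ ♙ ♙ ♙
♖ ♘ ♗ ♕ · ♗ ♘ ♖



  a b c d e f g h
  ─────────────────
8│♜ ♞ ♝ ♛ ♚ ♝ ♞ ♜│8
7│♟ ♟ ♟ · ♟ ♟ · ♟│7
6│· · · ♟ · · ♟ ·│6
5│· · · · · · · ·│5
4│· · · · ♙ · · ·│4
3│· · ♙ · · · · ·│3
2│♙ ♙ · ♙ ♔ ♙ ♙ ♙│2
1│♖ ♘ ♗ ♕ · ♗ ♘ ♖│1
  ─────────────────
  a b c d e f g h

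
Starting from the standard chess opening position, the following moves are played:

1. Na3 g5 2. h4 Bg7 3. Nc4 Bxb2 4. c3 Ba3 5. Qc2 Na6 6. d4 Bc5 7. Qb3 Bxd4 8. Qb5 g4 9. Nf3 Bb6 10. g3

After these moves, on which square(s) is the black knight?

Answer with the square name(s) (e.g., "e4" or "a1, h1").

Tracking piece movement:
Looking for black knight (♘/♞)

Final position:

  a b c d e f g h
  ─────────────────
8│♜ · ♝ ♛ ♚ · ♞ ♜│8
7│♟ ♟ ♟ ♟ ♟ ♟ · ♟│7
6│♞ ♝ · · · · · ·│6
5│· ♕ · · · · · ·│5
4│· · ♘ · · · ♟ ♙│4
3│· · ♙ · · ♘ ♙ ·│3
2│♙ · · · ♙ ♙ · ·│2
1│♖ · ♗ · ♔ ♗ · ♖│1
  ─────────────────
  a b c d e f g h


a6, g8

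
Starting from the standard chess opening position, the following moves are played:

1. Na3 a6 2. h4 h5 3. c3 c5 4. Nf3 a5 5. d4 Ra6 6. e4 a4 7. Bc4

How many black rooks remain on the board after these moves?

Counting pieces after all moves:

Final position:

  a b c d e f g h
  ─────────────────
8│· ♞ ♝ ♛ ♚ ♝ ♞ ♜│8
7│· ♟ · ♟ ♟ ♟ ♟ ·│7
6│♜ · · · · · · ·│6
5│· · ♟ · · · · ♟│5
4│♟ · ♗ ♙ ♙ · · ♙│4
3│♘ · ♙ · · ♘ · ·│3
2│♙ ♙ · · · ♙ ♙ ·│2
1│♖ · ♗ ♕ ♔ · · ♖│1
  ─────────────────
  a b c d e f g h


2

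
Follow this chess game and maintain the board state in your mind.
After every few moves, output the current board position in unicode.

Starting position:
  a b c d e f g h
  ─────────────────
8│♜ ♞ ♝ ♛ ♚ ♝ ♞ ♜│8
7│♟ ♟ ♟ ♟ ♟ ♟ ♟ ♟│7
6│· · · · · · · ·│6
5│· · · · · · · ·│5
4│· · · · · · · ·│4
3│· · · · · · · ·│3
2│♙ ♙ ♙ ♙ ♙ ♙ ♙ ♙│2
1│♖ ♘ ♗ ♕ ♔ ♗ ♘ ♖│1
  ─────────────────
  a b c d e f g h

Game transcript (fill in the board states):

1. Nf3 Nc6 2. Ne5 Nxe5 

  a b c d e f g h
  ─────────────────
8│♜ · ♝ ♛ ♚ ♝ ♞ ♜│8
7│♟ ♟ ♟ ♟ ♟ ♟ ♟ ♟│7
6│· · · · · · · ·│6
5│· · · · ♞ · · ·│5
4│· · · · · · · ·│4
3│· · · · · · · ·│3
2│♙ ♙ ♙ ♙ ♙ ♙ ♙ ♙│2
1│♖ ♘ ♗ ♕ ♔ ♗ · ♖│1
  ─────────────────
  a b c d e f g h

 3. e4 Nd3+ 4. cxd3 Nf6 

  a b c d e f g h
  ─────────────────
8│♜ · ♝ ♛ ♚ ♝ · ♜│8
7│♟ ♟ ♟ ♟ ♟ ♟ ♟ ♟│7
6│· · · · · ♞ · ·│6
5│· · · · · · · ·│5
4│· · · · ♙ · · ·│4
3│· · · ♙ · · · ·│3
2│♙ ♙ · ♙ · ♙ ♙ ♙│2
1│♖ ♘ ♗ ♕ ♔ ♗ · ♖│1
  ─────────────────
  a b c d e f g h

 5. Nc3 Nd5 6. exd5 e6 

  a b c d e f g h
  ─────────────────
8│♜ · ♝ ♛ ♚ ♝ · ♜│8
7│♟ ♟ ♟ ♟ · ♟ ♟ ♟│7
6│· · · · ♟ · · ·│6
5│· · · ♙ · · · ·│5
4│· · · · · · · ·│4
3│· · ♘ ♙ · · · ·│3
2│♙ ♙ · ♙ · ♙ ♙ ♙│2
1│♖ · ♗ ♕ ♔ ♗ · ♖│1
  ─────────────────
  a b c d e f g h

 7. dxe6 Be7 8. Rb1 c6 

  a b c d e f g h
  ─────────────────
8│♜ · ♝ ♛ ♚ · · ♜│8
7│♟ ♟ · ♟ ♝ ♟ ♟ ♟│7
6│· · ♟ · ♙ · · ·│6
5│· · · · · · · ·│5
4│· · · · · · · ·│4
3│· · ♘ ♙ · · · ·│3
2│♙ ♙ · ♙ · ♙ ♙ ♙│2
1│· ♖ ♗ ♕ ♔ ♗ · ♖│1
  ─────────────────
  a b c d e f g h

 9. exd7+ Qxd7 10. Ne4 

  a b c d e f g h
  ─────────────────
8│♜ · ♝ · ♚ · · ♜│8
7│♟ ♟ · ♛ ♝ ♟ ♟ ♟│7
6│· · ♟ · · · · ·│6
5│· · · · · · · ·│5
4│· · · · ♘ · · ·│4
3│· · · ♙ · · · ·│3
2│♙ ♙ · ♙ · ♙ ♙ ♙│2
1│· ♖ ♗ ♕ ♔ ♗ · ♖│1
  ─────────────────
  a b c d e f g h


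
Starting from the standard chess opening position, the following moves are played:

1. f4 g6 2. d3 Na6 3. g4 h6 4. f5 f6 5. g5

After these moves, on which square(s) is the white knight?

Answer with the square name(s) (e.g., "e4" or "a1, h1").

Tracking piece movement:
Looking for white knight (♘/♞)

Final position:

  a b c d e f g h
  ─────────────────
8│♜ · ♝ ♛ ♚ ♝ ♞ ♜│8
7│♟ ♟ ♟ ♟ ♟ · · ·│7
6│♞ · · · · ♟ ♟ ♟│6
5│· · · · · ♙ ♙ ·│5
4│· · · · · · · ·│4
3│· · · ♙ · · · ·│3
2│♙ ♙ ♙ · ♙ · · ♙│2
1│♖ ♘ ♗ ♕ ♔ ♗ ♘ ♖│1
  ─────────────────
  a b c d e f g h


b1, g1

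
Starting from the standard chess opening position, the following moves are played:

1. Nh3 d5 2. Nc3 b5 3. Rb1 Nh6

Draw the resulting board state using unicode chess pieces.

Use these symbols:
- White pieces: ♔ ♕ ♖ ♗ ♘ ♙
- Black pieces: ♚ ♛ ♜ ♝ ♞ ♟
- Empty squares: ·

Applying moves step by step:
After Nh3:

♜ ♞ ♝ ♛ ♚ ♝ ♞ ♜
♟ ♟ ♟ ♟ ♟ ♟ ♟ ♟
· · · · · · · ·
· · · · · · · ·
· · · · · · · ·
· · · · · · · ♘
♙ ♙ ♙ ♙ ♙ ♙ ♙ ♙
♖ ♘ ♗ ♕ ♔ ♗ · ♖


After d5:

♜ ♞ ♝ ♛ ♚ ♝ ♞ ♜
♟ ♟ ♟ · ♟ ♟ ♟ ♟
· · · · · · · ·
· · · ♟ · · · ·
· · · · · · · ·
· · · · · · · ♘
♙ ♙ ♙ ♙ ♙ ♙ ♙ ♙
♖ ♘ ♗ ♕ ♔ ♗ · ♖


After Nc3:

♜ ♞ ♝ ♛ ♚ ♝ ♞ ♜
♟ ♟ ♟ · ♟ ♟ ♟ ♟
· · · · · · · ·
· · · ♟ · · · ·
· · · · · · · ·
· · ♘ · · · · ♘
♙ ♙ ♙ ♙ ♙ ♙ ♙ ♙
♖ · ♗ ♕ ♔ ♗ · ♖


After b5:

♜ ♞ ♝ ♛ ♚ ♝ ♞ ♜
♟ · ♟ · ♟ ♟ ♟ ♟
· · · · · · · ·
· ♟ · ♟ · · · ·
· · · · · · · ·
· · ♘ · · · · ♘
♙ ♙ ♙ ♙ ♙ ♙ ♙ ♙
♖ · ♗ ♕ ♔ ♗ · ♖


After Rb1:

♜ ♞ ♝ ♛ ♚ ♝ ♞ ♜
♟ · ♟ · ♟ ♟ ♟ ♟
· · · · · · · ·
· ♟ · ♟ · · · ·
· · · · · · · ·
· · ♘ · · · · ♘
♙ ♙ ♙ ♙ ♙ ♙ ♙ ♙
· ♖ ♗ ♕ ♔ ♗ · ♖


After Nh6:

♜ ♞ ♝ ♛ ♚ ♝ · ♜
♟ · ♟ · ♟ ♟ ♟ ♟
· · · · · · · ♞
· ♟ · ♟ · · · ·
· · · · · · · ·
· · ♘ · · · · ♘
♙ ♙ ♙ ♙ ♙ ♙ ♙ ♙
· ♖ ♗ ♕ ♔ ♗ · ♖



  a b c d e f g h
  ─────────────────
8│♜ ♞ ♝ ♛ ♚ ♝ · ♜│8
7│♟ · ♟ · ♟ ♟ ♟ ♟│7
6│· · · · · · · ♞│6
5│· ♟ · ♟ · · · ·│5
4│· · · · · · · ·│4
3│· · ♘ · · · · ♘│3
2│♙ ♙ ♙ ♙ ♙ ♙ ♙ ♙│2
1│· ♖ ♗ ♕ ♔ ♗ · ♖│1
  ─────────────────
  a b c d e f g h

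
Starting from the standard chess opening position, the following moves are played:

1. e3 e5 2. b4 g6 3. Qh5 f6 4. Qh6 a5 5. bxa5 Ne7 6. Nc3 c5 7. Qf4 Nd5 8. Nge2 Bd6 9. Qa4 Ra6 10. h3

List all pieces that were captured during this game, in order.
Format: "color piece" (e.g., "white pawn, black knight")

Tracking captures:
  bxa5: captured black pawn

black pawn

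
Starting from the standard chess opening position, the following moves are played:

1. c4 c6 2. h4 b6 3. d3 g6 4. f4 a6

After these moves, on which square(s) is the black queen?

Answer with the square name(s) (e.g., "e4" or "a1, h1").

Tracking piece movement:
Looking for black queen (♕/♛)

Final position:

  a b c d e f g h
  ─────────────────
8│♜ ♞ ♝ ♛ ♚ ♝ ♞ ♜│8
7│· · · ♟ ♟ ♟ · ♟│7
6│♟ ♟ ♟ · · · ♟ ·│6
5│· · · · · · · ·│5
4│· · ♙ · · ♙ · ♙│4
3│· · · ♙ · · · ·│3
2│♙ ♙ · · ♙ · ♙ ·│2
1│♖ ♘ ♗ ♕ ♔ ♗ ♘ ♖│1
  ─────────────────
  a b c d e f g h


d8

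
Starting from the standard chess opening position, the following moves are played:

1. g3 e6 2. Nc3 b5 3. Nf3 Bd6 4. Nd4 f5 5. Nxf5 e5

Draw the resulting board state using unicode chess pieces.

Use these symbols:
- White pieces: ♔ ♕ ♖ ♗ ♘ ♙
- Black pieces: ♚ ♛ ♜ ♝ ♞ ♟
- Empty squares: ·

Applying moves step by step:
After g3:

♜ ♞ ♝ ♛ ♚ ♝ ♞ ♜
♟ ♟ ♟ ♟ ♟ ♟ ♟ ♟
· · · · · · · ·
· · · · · · · ·
· · · · · · · ·
· · · · · · ♙ ·
♙ ♙ ♙ ♙ ♙ ♙ · ♙
♖ ♘ ♗ ♕ ♔ ♗ ♘ ♖


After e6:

♜ ♞ ♝ ♛ ♚ ♝ ♞ ♜
♟ ♟ ♟ ♟ · ♟ ♟ ♟
· · · · ♟ · · ·
· · · · · · · ·
· · · · · · · ·
· · · · · · ♙ ·
♙ ♙ ♙ ♙ ♙ ♙ · ♙
♖ ♘ ♗ ♕ ♔ ♗ ♘ ♖


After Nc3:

♜ ♞ ♝ ♛ ♚ ♝ ♞ ♜
♟ ♟ ♟ ♟ · ♟ ♟ ♟
· · · · ♟ · · ·
· · · · · · · ·
· · · · · · · ·
· · ♘ · · · ♙ ·
♙ ♙ ♙ ♙ ♙ ♙ · ♙
♖ · ♗ ♕ ♔ ♗ ♘ ♖


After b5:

♜ ♞ ♝ ♛ ♚ ♝ ♞ ♜
♟ · ♟ ♟ · ♟ ♟ ♟
· · · · ♟ · · ·
· ♟ · · · · · ·
· · · · · · · ·
· · ♘ · · · ♙ ·
♙ ♙ ♙ ♙ ♙ ♙ · ♙
♖ · ♗ ♕ ♔ ♗ ♘ ♖


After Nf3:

♜ ♞ ♝ ♛ ♚ ♝ ♞ ♜
♟ · ♟ ♟ · ♟ ♟ ♟
· · · · ♟ · · ·
· ♟ · · · · · ·
· · · · · · · ·
· · ♘ · · ♘ ♙ ·
♙ ♙ ♙ ♙ ♙ ♙ · ♙
♖ · ♗ ♕ ♔ ♗ · ♖


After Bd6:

♜ ♞ ♝ ♛ ♚ · ♞ ♜
♟ · ♟ ♟ · ♟ ♟ ♟
· · · ♝ ♟ · · ·
· ♟ · · · · · ·
· · · · · · · ·
· · ♘ · · ♘ ♙ ·
♙ ♙ ♙ ♙ ♙ ♙ · ♙
♖ · ♗ ♕ ♔ ♗ · ♖


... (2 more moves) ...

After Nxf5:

♜ ♞ ♝ ♛ ♚ · ♞ ♜
♟ · ♟ ♟ · · ♟ ♟
· · · ♝ ♟ · · ·
· ♟ · · · ♘ · ·
· · · · · · · ·
· · ♘ · · · ♙ ·
♙ ♙ ♙ ♙ ♙ ♙ · ♙
♖ · ♗ ♕ ♔ ♗ · ♖


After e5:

♜ ♞ ♝ ♛ ♚ · ♞ ♜
♟ · ♟ ♟ · · ♟ ♟
· · · ♝ · · · ·
· ♟ · · ♟ ♘ · ·
· · · · · · · ·
· · ♘ · · · ♙ ·
♙ ♙ ♙ ♙ ♙ ♙ · ♙
♖ · ♗ ♕ ♔ ♗ · ♖



  a b c d e f g h
  ─────────────────
8│♜ ♞ ♝ ♛ ♚ · ♞ ♜│8
7│♟ · ♟ ♟ · · ♟ ♟│7
6│· · · ♝ · · · ·│6
5│· ♟ · · ♟ ♘ · ·│5
4│· · · · · · · ·│4
3│· · ♘ · · · ♙ ·│3
2│♙ ♙ ♙ ♙ ♙ ♙ · ♙│2
1│♖ · ♗ ♕ ♔ ♗ · ♖│1
  ─────────────────
  a b c d e f g h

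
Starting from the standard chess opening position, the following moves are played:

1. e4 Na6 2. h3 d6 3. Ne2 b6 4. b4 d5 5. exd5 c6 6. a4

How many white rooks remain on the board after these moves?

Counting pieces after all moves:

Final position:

  a b c d e f g h
  ─────────────────
8│♜ · ♝ ♛ ♚ ♝ ♞ ♜│8
7│♟ · · · ♟ ♟ ♟ ♟│7
6│♞ ♟ ♟ · · · · ·│6
5│· · · ♙ · · · ·│5
4│♙ ♙ · · · · · ·│4
3│· · · · · · · ♙│3
2│· · ♙ ♙ ♘ ♙ ♙ ·│2
1│♖ ♘ ♗ ♕ ♔ ♗ · ♖│1
  ─────────────────
  a b c d e f g h


2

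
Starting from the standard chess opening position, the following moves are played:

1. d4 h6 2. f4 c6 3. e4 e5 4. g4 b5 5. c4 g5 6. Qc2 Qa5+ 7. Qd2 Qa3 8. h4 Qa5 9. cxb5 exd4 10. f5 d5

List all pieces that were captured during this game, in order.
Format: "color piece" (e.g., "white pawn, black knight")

Tracking captures:
  cxb5: captured black pawn
  exd4: captured white pawn

black pawn, white pawn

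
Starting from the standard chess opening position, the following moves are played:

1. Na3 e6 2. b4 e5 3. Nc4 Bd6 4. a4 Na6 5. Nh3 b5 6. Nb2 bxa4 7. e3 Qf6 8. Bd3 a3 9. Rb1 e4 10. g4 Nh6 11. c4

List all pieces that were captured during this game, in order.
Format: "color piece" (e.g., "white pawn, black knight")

Tracking captures:
  bxa4: captured white pawn

white pawn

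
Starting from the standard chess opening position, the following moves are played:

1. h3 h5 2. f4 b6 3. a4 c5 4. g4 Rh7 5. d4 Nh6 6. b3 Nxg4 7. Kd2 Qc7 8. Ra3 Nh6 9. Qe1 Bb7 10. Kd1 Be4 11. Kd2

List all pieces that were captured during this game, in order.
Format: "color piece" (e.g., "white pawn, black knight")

Tracking captures:
  Nxg4: captured white pawn

white pawn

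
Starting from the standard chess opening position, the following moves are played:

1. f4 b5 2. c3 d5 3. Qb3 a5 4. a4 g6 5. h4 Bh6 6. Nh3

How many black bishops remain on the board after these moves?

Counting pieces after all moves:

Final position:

  a b c d e f g h
  ─────────────────
8│♜ ♞ ♝ ♛ ♚ · ♞ ♜│8
7│· · ♟ · ♟ ♟ · ♟│7
6│· · · · · · ♟ ♝│6
5│♟ ♟ · ♟ · · · ·│5
4│♙ · · · · ♙ · ♙│4
3│· ♕ ♙ · · · · ♘│3
2│· ♙ · ♙ ♙ · ♙ ·│2
1│♖ ♘ ♗ · ♔ ♗ · ♖│1
  ─────────────────
  a b c d e f g h


2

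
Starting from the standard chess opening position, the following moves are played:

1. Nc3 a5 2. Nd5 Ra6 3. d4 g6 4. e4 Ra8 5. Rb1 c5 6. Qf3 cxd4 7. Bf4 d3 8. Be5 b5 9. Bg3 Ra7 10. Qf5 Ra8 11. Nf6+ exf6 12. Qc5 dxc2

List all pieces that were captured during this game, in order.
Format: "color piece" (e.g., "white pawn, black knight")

Tracking captures:
  cxd4: captured white pawn
  exf6: captured white knight
  dxc2: captured white pawn

white pawn, white knight, white pawn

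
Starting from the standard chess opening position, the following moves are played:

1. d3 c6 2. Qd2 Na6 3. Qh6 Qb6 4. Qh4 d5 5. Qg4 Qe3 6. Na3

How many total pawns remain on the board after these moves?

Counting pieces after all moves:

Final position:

  a b c d e f g h
  ─────────────────
8│♜ · ♝ · ♚ ♝ ♞ ♜│8
7│♟ ♟ · · ♟ ♟ ♟ ♟│7
6│♞ · ♟ · · · · ·│6
5│· · · ♟ · · · ·│5
4│· · · · · · ♕ ·│4
3│♘ · · ♙ ♛ · · ·│3
2│♙ ♙ ♙ · ♙ ♙ ♙ ♙│2
1│♖ · ♗ · ♔ ♗ ♘ ♖│1
  ─────────────────
  a b c d e f g h


16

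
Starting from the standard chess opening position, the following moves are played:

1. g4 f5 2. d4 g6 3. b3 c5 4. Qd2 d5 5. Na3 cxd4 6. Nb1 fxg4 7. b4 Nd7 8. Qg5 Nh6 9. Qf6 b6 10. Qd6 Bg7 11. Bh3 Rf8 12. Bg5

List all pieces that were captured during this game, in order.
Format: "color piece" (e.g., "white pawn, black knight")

Tracking captures:
  cxd4: captured white pawn
  fxg4: captured white pawn

white pawn, white pawn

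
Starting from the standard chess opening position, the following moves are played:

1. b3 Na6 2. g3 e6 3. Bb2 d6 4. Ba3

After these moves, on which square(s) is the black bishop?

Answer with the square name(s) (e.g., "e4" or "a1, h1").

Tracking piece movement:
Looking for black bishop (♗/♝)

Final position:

  a b c d e f g h
  ─────────────────
8│♜ · ♝ ♛ ♚ ♝ ♞ ♜│8
7│♟ ♟ ♟ · · ♟ ♟ ♟│7
6│♞ · · ♟ ♟ · · ·│6
5│· · · · · · · ·│5
4│· · · · · · · ·│4
3│♗ ♙ · · · · ♙ ·│3
2│♙ · ♙ ♙ ♙ ♙ · ♙│2
1│♖ ♘ · ♕ ♔ ♗ ♘ ♖│1
  ─────────────────
  a b c d e f g h


c8, f8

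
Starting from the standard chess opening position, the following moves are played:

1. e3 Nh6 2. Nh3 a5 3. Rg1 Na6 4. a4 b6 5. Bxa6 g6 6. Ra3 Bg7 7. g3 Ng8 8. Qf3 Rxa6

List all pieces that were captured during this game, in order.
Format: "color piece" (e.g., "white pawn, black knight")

Tracking captures:
  Bxa6: captured black knight
  Rxa6: captured white bishop

black knight, white bishop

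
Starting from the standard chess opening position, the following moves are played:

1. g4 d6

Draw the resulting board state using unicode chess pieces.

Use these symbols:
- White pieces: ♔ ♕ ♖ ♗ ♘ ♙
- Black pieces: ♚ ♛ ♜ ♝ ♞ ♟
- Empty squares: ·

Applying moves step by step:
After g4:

♜ ♞ ♝ ♛ ♚ ♝ ♞ ♜
♟ ♟ ♟ ♟ ♟ ♟ ♟ ♟
· · · · · · · ·
· · · · · · · ·
· · · · · · ♙ ·
· · · · · · · ·
♙ ♙ ♙ ♙ ♙ ♙ · ♙
♖ ♘ ♗ ♕ ♔ ♗ ♘ ♖


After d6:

♜ ♞ ♝ ♛ ♚ ♝ ♞ ♜
♟ ♟ ♟ · ♟ ♟ ♟ ♟
· · · ♟ · · · ·
· · · · · · · ·
· · · · · · ♙ ·
· · · · · · · ·
♙ ♙ ♙ ♙ ♙ ♙ · ♙
♖ ♘ ♗ ♕ ♔ ♗ ♘ ♖



  a b c d e f g h
  ─────────────────
8│♜ ♞ ♝ ♛ ♚ ♝ ♞ ♜│8
7│♟ ♟ ♟ · ♟ ♟ ♟ ♟│7
6│· · · ♟ · · · ·│6
5│· · · · · · · ·│5
4│· · · · · · ♙ ·│4
3│· · · · · · · ·│3
2│♙ ♙ ♙ ♙ ♙ ♙ · ♙│2
1│♖ ♘ ♗ ♕ ♔ ♗ ♘ ♖│1
  ─────────────────
  a b c d e f g h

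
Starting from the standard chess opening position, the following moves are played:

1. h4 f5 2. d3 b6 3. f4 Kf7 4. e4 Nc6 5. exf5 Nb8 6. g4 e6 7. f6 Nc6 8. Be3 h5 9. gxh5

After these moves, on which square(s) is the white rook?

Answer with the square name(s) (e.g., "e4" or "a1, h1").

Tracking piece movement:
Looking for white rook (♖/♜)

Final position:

  a b c d e f g h
  ─────────────────
8│♜ · ♝ ♛ · ♝ ♞ ♜│8
7│♟ · ♟ ♟ · ♚ ♟ ·│7
6│· ♟ ♞ · ♟ ♙ · ·│6
5│· · · · · · · ♙│5
4│· · · · · ♙ · ♙│4
3│· · · ♙ ♗ · · ·│3
2│♙ ♙ ♙ · · · · ·│2
1│♖ ♘ · ♕ ♔ ♗ ♘ ♖│1
  ─────────────────
  a b c d e f g h


a1, h1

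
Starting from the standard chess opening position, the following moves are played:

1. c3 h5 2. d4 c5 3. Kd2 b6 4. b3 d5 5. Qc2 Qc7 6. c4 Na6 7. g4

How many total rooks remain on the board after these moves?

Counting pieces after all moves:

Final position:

  a b c d e f g h
  ─────────────────
8│♜ · ♝ · ♚ ♝ ♞ ♜│8
7│♟ · ♛ · ♟ ♟ ♟ ·│7
6│♞ ♟ · · · · · ·│6
5│· · ♟ ♟ · · · ♟│5
4│· · ♙ ♙ · · ♙ ·│4
3│· ♙ · · · · · ·│3
2│♙ · ♕ ♔ ♙ ♙ · ♙│2
1│♖ ♘ ♗ · · ♗ ♘ ♖│1
  ─────────────────
  a b c d e f g h


4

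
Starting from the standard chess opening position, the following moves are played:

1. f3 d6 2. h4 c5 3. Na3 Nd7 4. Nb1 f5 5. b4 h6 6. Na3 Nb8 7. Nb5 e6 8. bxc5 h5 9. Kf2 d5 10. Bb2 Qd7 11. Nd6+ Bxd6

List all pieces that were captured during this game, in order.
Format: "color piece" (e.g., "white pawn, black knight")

Tracking captures:
  bxc5: captured black pawn
  Bxd6: captured white knight

black pawn, white knight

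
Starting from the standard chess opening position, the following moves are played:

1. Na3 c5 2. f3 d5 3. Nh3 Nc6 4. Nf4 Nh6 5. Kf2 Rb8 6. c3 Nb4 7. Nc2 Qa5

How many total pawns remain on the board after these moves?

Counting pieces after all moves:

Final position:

  a b c d e f g h
  ─────────────────
8│· ♜ ♝ · ♚ ♝ · ♜│8
7│♟ ♟ · · ♟ ♟ ♟ ♟│7
6│· · · · · · · ♞│6
5│♛ · ♟ ♟ · · · ·│5
4│· ♞ · · · ♘ · ·│4
3│· · ♙ · · ♙ · ·│3
2│♙ ♙ ♘ ♙ ♙ ♔ ♙ ♙│2
1│♖ · ♗ ♕ · ♗ · ♖│1
  ─────────────────
  a b c d e f g h


16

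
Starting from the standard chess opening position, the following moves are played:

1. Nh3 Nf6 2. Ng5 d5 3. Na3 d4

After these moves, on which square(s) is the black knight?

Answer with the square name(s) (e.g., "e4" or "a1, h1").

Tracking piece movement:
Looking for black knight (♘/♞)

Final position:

  a b c d e f g h
  ─────────────────
8│♜ ♞ ♝ ♛ ♚ ♝ · ♜│8
7│♟ ♟ ♟ · ♟ ♟ ♟ ♟│7
6│· · · · · ♞ · ·│6
5│· · · · · · ♘ ·│5
4│· · · ♟ · · · ·│4
3│♘ · · · · · · ·│3
2│♙ ♙ ♙ ♙ ♙ ♙ ♙ ♙│2
1│♖ · ♗ ♕ ♔ ♗ · ♖│1
  ─────────────────
  a b c d e f g h


b8, f6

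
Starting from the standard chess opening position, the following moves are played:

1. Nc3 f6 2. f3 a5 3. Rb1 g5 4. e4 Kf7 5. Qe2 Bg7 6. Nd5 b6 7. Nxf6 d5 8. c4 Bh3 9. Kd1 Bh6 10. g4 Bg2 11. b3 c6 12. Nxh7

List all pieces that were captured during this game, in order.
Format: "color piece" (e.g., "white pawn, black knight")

Tracking captures:
  Nxf6: captured black pawn
  Nxh7: captured black pawn

black pawn, black pawn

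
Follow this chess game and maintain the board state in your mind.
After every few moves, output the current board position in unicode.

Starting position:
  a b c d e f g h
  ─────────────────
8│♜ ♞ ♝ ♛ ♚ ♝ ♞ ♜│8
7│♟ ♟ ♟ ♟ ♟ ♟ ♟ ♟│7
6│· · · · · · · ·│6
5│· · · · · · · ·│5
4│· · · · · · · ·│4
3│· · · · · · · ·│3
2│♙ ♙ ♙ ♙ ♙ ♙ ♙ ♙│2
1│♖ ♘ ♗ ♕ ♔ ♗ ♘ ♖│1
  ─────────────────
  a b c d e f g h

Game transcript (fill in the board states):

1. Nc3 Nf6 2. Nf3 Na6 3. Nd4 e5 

  a b c d e f g h
  ─────────────────
8│♜ · ♝ ♛ ♚ ♝ · ♜│8
7│♟ ♟ ♟ ♟ · ♟ ♟ ♟│7
6│♞ · · · · ♞ · ·│6
5│· · · · ♟ · · ·│5
4│· · · ♘ · · · ·│4
3│· · ♘ · · · · ·│3
2│♙ ♙ ♙ ♙ ♙ ♙ ♙ ♙│2
1│♖ · ♗ ♕ ♔ ♗ · ♖│1
  ─────────────────
  a b c d e f g h

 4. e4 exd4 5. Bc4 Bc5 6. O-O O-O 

  a b c d e f g h
  ─────────────────
8│♜ · ♝ ♛ · ♜ ♚ ·│8
7│♟ ♟ ♟ ♟ · ♟ ♟ ♟│7
6│♞ · · · · ♞ · ·│6
5│· · ♝ · · · · ·│5
4│· · ♗ ♟ ♙ · · ·│4
3│· · ♘ · · · · ·│3
2│♙ ♙ ♙ ♙ · ♙ ♙ ♙│2
1│♖ · ♗ ♕ · ♖ ♔ ·│1
  ─────────────────
  a b c d e f g h

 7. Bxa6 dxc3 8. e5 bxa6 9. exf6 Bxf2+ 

  a b c d e f g h
  ─────────────────
8│♜ · ♝ ♛ · ♜ ♚ ·│8
7│♟ · ♟ ♟ · ♟ ♟ ♟│7
6│♟ · · · · ♙ · ·│6
5│· · · · · · · ·│5
4│· · · · · · · ·│4
3│· · ♟ · · · · ·│3
2│♙ ♙ ♙ ♙ · ♝ ♙ ♙│2
1│♖ · ♗ ♕ · ♖ ♔ ·│1
  ─────────────────
  a b c d e f g h

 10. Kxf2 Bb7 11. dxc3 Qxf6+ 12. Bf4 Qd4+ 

  a b c d e f g h
  ─────────────────
8│♜ · · · · ♜ ♚ ·│8
7│♟ ♝ ♟ ♟ · ♟ ♟ ♟│7
6│♟ · · · · · · ·│6
5│· · · · · · · ·│5
4│· · · ♛ · ♗ · ·│4
3│· · ♙ · · · · ·│3
2│♙ ♙ ♙ · · ♔ ♙ ♙│2
1│♖ · · ♕ · ♖ · ·│1
  ─────────────────
  a b c d e f g h

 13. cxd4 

  a b c d e f g h
  ─────────────────
8│♜ · · · · ♜ ♚ ·│8
7│♟ ♝ ♟ ♟ · ♟ ♟ ♟│7
6│♟ · · · · · · ·│6
5│· · · · · · · ·│5
4│· · · ♙ · ♗ · ·│4
3│· · · · · · · ·│3
2│♙ ♙ ♙ · · ♔ ♙ ♙│2
1│♖ · · ♕ · ♖ · ·│1
  ─────────────────
  a b c d e f g h


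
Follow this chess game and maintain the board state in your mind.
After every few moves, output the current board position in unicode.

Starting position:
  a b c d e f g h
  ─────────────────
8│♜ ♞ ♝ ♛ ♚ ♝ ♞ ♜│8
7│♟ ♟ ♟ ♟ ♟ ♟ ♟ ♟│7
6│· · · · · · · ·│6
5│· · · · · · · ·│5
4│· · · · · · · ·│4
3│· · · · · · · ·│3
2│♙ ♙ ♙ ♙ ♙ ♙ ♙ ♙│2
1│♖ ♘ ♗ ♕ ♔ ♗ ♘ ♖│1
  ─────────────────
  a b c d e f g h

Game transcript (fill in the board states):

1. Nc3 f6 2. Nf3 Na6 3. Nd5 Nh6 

  a b c d e f g h
  ─────────────────
8│♜ · ♝ ♛ ♚ ♝ · ♜│8
7│♟ ♟ ♟ ♟ ♟ · ♟ ♟│7
6│♞ · · · · ♟ · ♞│6
5│· · · ♘ · · · ·│5
4│· · · · · · · ·│4
3│· · · · · ♘ · ·│3
2│♙ ♙ ♙ ♙ ♙ ♙ ♙ ♙│2
1│♖ · ♗ ♕ ♔ ♗ · ♖│1
  ─────────────────
  a b c d e f g h

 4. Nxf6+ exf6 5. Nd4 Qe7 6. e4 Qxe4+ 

  a b c d e f g h
  ─────────────────
8│♜ · ♝ · ♚ ♝ · ♜│8
7│♟ ♟ ♟ ♟ · · ♟ ♟│7
6│♞ · · · · ♟ · ♞│6
5│· · · · · · · ·│5
4│· · · ♘ ♛ · · ·│4
3│· · · · · · · ·│3
2│♙ ♙ ♙ ♙ · ♙ ♙ ♙│2
1│♖ · ♗ ♕ ♔ ♗ · ♖│1
  ─────────────────
  a b c d e f g h

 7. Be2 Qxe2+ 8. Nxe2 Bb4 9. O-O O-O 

  a b c d e f g h
  ─────────────────
8│♜ · ♝ · · ♜ ♚ ·│8
7│♟ ♟ ♟ ♟ · · ♟ ♟│7
6│♞ · · · · ♟ · ♞│6
5│· · · · · · · ·│5
4│· ♝ · · · · · ·│4
3│· · · · · · · ·│3
2│♙ ♙ ♙ ♙ ♘ ♙ ♙ ♙│2
1│♖ · ♗ ♕ · ♖ ♔ ·│1
  ─────────────────
  a b c d e f g h

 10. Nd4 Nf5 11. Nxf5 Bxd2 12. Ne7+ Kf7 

  a b c d e f g h
  ─────────────────
8│♜ · ♝ · · ♜ · ·│8
7│♟ ♟ ♟ ♟ ♘ ♚ ♟ ♟│7
6│♞ · · · · ♟ · ·│6
5│· · · · · · · ·│5
4│· · · · · · · ·│4
3│· · · · · · · ·│3
2│♙ ♙ ♙ ♝ · ♙ ♙ ♙│2
1│♖ · ♗ ♕ · ♖ ♔ ·│1
  ─────────────────
  a b c d e f g h

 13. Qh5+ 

  a b c d e f g h
  ─────────────────
8│♜ · ♝ · · ♜ · ·│8
7│♟ ♟ ♟ ♟ ♘ ♚ ♟ ♟│7
6│♞ · · · · ♟ · ·│6
5│· · · · · · · ♕│5
4│· · · · · · · ·│4
3│· · · · · · · ·│3
2│♙ ♙ ♙ ♝ · ♙ ♙ ♙│2
1│♖ · ♗ · · ♖ ♔ ·│1
  ─────────────────
  a b c d e f g h


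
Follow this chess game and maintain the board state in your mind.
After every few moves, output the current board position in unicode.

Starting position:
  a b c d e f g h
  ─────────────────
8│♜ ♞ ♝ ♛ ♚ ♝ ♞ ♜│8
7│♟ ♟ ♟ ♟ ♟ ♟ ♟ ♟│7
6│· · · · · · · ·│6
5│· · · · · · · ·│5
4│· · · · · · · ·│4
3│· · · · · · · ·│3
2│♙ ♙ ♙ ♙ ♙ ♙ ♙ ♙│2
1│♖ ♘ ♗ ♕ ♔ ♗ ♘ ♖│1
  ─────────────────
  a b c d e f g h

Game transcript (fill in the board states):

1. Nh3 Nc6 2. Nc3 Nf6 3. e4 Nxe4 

  a b c d e f g h
  ─────────────────
8│♜ · ♝ ♛ ♚ ♝ · ♜│8
7│♟ ♟ ♟ ♟ ♟ ♟ ♟ ♟│7
6│· · ♞ · · · · ·│6
5│· · · · · · · ·│5
4│· · · · ♞ · · ·│4
3│· · ♘ · · · · ♘│3
2│♙ ♙ ♙ ♙ · ♙ ♙ ♙│2
1│♖ · ♗ ♕ ♔ ♗ · ♖│1
  ─────────────────
  a b c d e f g h

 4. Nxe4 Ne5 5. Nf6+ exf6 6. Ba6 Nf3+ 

  a b c d e f g h
  ─────────────────
8│♜ · ♝ ♛ ♚ ♝ · ♜│8
7│♟ ♟ ♟ ♟ · ♟ ♟ ♟│7
6│♗ · · · · ♟ · ·│6
5│· · · · · · · ·│5
4│· · · · · · · ·│4
3│· · · · · ♞ · ♘│3
2│♙ ♙ ♙ ♙ · ♙ ♙ ♙│2
1│♖ · ♗ ♕ ♔ · · ♖│1
  ─────────────────
  a b c d e f g h

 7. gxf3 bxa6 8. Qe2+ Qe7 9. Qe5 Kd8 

  a b c d e f g h
  ─────────────────
8│♜ · ♝ ♚ · ♝ · ♜│8
7│♟ · ♟ ♟ ♛ ♟ ♟ ♟│7
6│♟ · · · · ♟ · ·│6
5│· · · · ♕ · · ·│5
4│· · · · · · · ·│4
3│· · · · · ♙ · ♘│3
2│♙ ♙ ♙ ♙ · ♙ · ♙│2
1│♖ · ♗ · ♔ · · ♖│1
  ─────────────────
  a b c d e f g h

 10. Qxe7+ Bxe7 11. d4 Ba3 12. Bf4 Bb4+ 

  a b c d e f g h
  ─────────────────
8│♜ · ♝ ♚ · · · ♜│8
7│♟ · ♟ ♟ · ♟ ♟ ♟│7
6│♟ · · · · ♟ · ·│6
5│· · · · · · · ·│5
4│· ♝ · ♙ · ♗ · ·│4
3│· · · · · ♙ · ♘│3
2│♙ ♙ ♙ · · ♙ · ♙│2
1│♖ · · · ♔ · · ♖│1
  ─────────────────
  a b c d e f g h

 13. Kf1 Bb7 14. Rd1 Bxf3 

  a b c d e f g h
  ─────────────────
8│♜ · · ♚ · · · ♜│8
7│♟ · ♟ ♟ · ♟ ♟ ♟│7
6│♟ · · · · ♟ · ·│6
5│· · · · · · · ·│5
4│· ♝ · ♙ · ♗ · ·│4
3│· · · · · ♝ · ♘│3
2│♙ ♙ ♙ · · ♙ · ♙│2
1│· · · ♖ · ♔ · ♖│1
  ─────────────────
  a b c d e f g h


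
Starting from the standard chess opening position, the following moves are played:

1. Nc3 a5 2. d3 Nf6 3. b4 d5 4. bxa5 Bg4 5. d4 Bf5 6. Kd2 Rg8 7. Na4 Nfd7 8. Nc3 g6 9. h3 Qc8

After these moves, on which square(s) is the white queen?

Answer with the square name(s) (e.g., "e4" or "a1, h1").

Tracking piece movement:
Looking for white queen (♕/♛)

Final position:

  a b c d e f g h
  ─────────────────
8│♜ ♞ ♛ · ♚ ♝ ♜ ·│8
7│· ♟ ♟ ♞ ♟ ♟ · ♟│7
6│· · · · · · ♟ ·│6
5│♙ · · ♟ · ♝ · ·│5
4│· · · ♙ · · · ·│4
3│· · ♘ · · · · ♙│3
2│♙ · ♙ ♔ ♙ ♙ ♙ ·│2
1│♖ · ♗ ♕ · ♗ ♘ ♖│1
  ─────────────────
  a b c d e f g h


d1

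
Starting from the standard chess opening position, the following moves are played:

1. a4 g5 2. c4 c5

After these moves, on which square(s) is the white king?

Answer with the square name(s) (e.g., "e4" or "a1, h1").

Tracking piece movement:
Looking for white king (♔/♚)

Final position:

  a b c d e f g h
  ─────────────────
8│♜ ♞ ♝ ♛ ♚ ♝ ♞ ♜│8
7│♟ ♟ · ♟ ♟ ♟ · ♟│7
6│· · · · · · · ·│6
5│· · ♟ · · · ♟ ·│5
4│♙ · ♙ · · · · ·│4
3│· · · · · · · ·│3
2│· ♙ · ♙ ♙ ♙ ♙ ♙│2
1│♖ ♘ ♗ ♕ ♔ ♗ ♘ ♖│1
  ─────────────────
  a b c d e f g h


e1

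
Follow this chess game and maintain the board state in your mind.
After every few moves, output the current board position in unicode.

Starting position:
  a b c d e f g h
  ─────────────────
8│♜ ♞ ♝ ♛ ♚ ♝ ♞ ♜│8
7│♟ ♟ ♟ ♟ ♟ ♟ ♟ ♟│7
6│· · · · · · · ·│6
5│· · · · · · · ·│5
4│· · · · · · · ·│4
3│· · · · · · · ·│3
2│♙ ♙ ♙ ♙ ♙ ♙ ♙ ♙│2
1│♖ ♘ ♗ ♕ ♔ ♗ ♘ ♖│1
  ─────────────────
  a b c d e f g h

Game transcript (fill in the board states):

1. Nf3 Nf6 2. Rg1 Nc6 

  a b c d e f g h
  ─────────────────
8│♜ · ♝ ♛ ♚ ♝ · ♜│8
7│♟ ♟ ♟ ♟ ♟ ♟ ♟ ♟│7
6│· · ♞ · · ♞ · ·│6
5│· · · · · · · ·│5
4│· · · · · · · ·│4
3│· · · · · ♘ · ·│3
2│♙ ♙ ♙ ♙ ♙ ♙ ♙ ♙│2
1│♖ ♘ ♗ ♕ ♔ ♗ ♖ ·│1
  ─────────────────
  a b c d e f g h

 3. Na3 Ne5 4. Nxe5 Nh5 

  a b c d e f g h
  ─────────────────
8│♜ · ♝ ♛ ♚ ♝ · ♜│8
7│♟ ♟ ♟ ♟ ♟ ♟ ♟ ♟│7
6│· · · · · · · ·│6
5│· · · · ♘ · · ♞│5
4│· · · · · · · ·│4
3│♘ · · · · · · ·│3
2│♙ ♙ ♙ ♙ ♙ ♙ ♙ ♙│2
1│♖ · ♗ ♕ ♔ ♗ ♖ ·│1
  ─────────────────
  a b c d e f g h

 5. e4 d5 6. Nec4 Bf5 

  a b c d e f g h
  ─────────────────
8│♜ · · ♛ ♚ ♝ · ♜│8
7│♟ ♟ ♟ · ♟ ♟ ♟ ♟│7
6│· · · · · · · ·│6
5│· · · ♟ · ♝ · ♞│5
4│· · ♘ · ♙ · · ·│4
3│♘ · · · · · · ·│3
2│♙ ♙ ♙ ♙ · ♙ ♙ ♙│2
1│♖ · ♗ ♕ ♔ ♗ ♖ ·│1
  ─────────────────
  a b c d e f g h

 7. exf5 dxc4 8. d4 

  a b c d e f g h
  ─────────────────
8│♜ · · ♛ ♚ ♝ · ♜│8
7│♟ ♟ ♟ · ♟ ♟ ♟ ♟│7
6│· · · · · · · ·│6
5│· · · · · ♙ · ♞│5
4│· · ♟ ♙ · · · ·│4
3│♘ · · · · · · ·│3
2│♙ ♙ ♙ · · ♙ ♙ ♙│2
1│♖ · ♗ ♕ ♔ ♗ ♖ ·│1
  ─────────────────
  a b c d e f g h


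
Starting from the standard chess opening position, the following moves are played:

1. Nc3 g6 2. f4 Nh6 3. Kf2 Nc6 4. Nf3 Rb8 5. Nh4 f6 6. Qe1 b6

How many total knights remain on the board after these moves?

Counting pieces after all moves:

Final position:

  a b c d e f g h
  ─────────────────
8│· ♜ ♝ ♛ ♚ ♝ · ♜│8
7│♟ · ♟ ♟ ♟ · · ♟│7
6│· ♟ ♞ · · ♟ ♟ ♞│6
5│· · · · · · · ·│5
4│· · · · · ♙ · ♘│4
3│· · ♘ · · · · ·│3
2│♙ ♙ ♙ ♙ ♙ ♔ ♙ ♙│2
1│♖ · ♗ · ♕ ♗ · ♖│1
  ─────────────────
  a b c d e f g h


4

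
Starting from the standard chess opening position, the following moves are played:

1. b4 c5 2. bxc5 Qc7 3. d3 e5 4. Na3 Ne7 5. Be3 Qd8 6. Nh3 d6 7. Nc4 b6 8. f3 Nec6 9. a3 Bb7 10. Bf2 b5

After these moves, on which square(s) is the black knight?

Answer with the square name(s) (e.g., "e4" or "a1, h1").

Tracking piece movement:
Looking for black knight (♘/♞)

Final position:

  a b c d e f g h
  ─────────────────
8│♜ ♞ · ♛ ♚ ♝ · ♜│8
7│♟ ♝ · · · ♟ ♟ ♟│7
6│· · ♞ ♟ · · · ·│6
5│· ♟ ♙ · ♟ · · ·│5
4│· · ♘ · · · · ·│4
3│♙ · · ♙ · ♙ · ♘│3
2│· · ♙ · ♙ ♗ ♙ ♙│2
1│♖ · · ♕ ♔ ♗ · ♖│1
  ─────────────────
  a b c d e f g h


b8, c6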